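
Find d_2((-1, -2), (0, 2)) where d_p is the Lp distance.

(Σ|x_i - y_i|^2)^(1/2) = (|-1 - 0|^2 + |-2 - 2|^2)^(1/2)
= (1^2 + 4^2)^(1/2) = (1 + 16)^(1/2) = (17)^(1/2) ≈ 4.1231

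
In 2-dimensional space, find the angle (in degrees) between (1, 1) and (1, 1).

With u = (1, 1), v = (1, 1):
u·v = 1·1 + 1·1 = 1 + 1 = 2.
|u| = √(1² + 1²) = √2, |v| = √(1² + 1²) = √2, so |u||v| = √(2·2) = √4 = 2.
cos θ = (u·v)/(|u||v|) = 2/2 = 1 (the vectors are parallel, pointing the same way)
θ = arccos(1) = 0°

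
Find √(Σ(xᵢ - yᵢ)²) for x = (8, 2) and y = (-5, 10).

√(Σ(x_i - y_i)²) = √((8 - (-5))² + (2 - 10)²)
= √(13² + (-8)²) = √(169 + 64) = √233 ≈ 15.2643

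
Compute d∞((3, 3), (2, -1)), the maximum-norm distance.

max(|x_i - y_i|) = max(|3 - 2|, |3 - (-1)|) = max(1, 4) = 4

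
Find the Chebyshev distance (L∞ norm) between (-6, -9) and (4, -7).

max(|x_i - y_i|) = max(|-6 - 4|, |-9 - (-7)|) = max(10, 2) = 10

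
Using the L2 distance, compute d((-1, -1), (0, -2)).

(Σ|x_i - y_i|^2)^(1/2) = (|-1 - 0|^2 + |-1 - (-2)|^2)^(1/2)
= (1^2 + 1^2)^(1/2) = (1 + 1)^(1/2) = (2)^(1/2) ≈ 1.4142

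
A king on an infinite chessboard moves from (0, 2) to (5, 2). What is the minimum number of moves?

max(|x_i - y_i|) = max(|0 - 5|, |2 - 2|) = max(5, 0) = 5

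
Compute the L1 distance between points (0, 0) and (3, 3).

Σ|x_i - y_i| = |0 - 3| + |0 - 3| = 3 + 3 = 6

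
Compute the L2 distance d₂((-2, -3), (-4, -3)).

√(Σ(x_i - y_i)²) = √((-2 - (-4))² + (-3 - (-3))²)
= √(2² + 0²) = √(4 + 0) = √4 = 2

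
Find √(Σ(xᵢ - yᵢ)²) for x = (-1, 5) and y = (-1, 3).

√(Σ(x_i - y_i)²) = √((-1 - (-1))² + (5 - 3)²)
= √(0² + 2²) = √(0 + 4) = √4 = 2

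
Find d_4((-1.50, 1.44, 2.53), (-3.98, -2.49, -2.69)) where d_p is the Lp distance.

(Σ|x_i - y_i|^4)^(1/4) = (|-1.5 - (-3.98)|^4 + |1.44 - (-2.49)|^4 + |2.53 - (-2.69)|^4)^(1/4)
= (2.48^4 + 3.93^4 + 5.22^4)^(1/4) ≈ (37.8274 + 238.5449 + 742.4753)^(1/4) = (1018.8476)^(1/4) ≈ 5.6497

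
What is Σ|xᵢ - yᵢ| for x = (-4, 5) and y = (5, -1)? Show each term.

Σ|x_i - y_i| = |-4 - 5| + |5 - (-1)| = 9 + 6 = 15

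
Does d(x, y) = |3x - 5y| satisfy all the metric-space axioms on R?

No. d fails symmetry: d(8, 1) = |3·8 - 5·1| = |19| = 19, but d(1, 8) = |3·1 - 5·8| = |-37| = 37. Since 19 ≠ 37, d(x,y) ≠ d(y,x) in general.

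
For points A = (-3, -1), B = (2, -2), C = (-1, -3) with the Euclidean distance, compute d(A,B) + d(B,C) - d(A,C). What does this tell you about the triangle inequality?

d(A,B) = √(5² + 1²) = √26 ≈ 5.099, d(B,C) = √(3² + 1²) = √10 ≈ 3.1623, d(A,C) = √(2² + 2²) = √8 ≈ 2.8284.
d(A,B) + d(B,C) - d(A,C) = 5.099 + 3.1623 - 2.8284 = 8.2613 - 2.8284 = 5.4329 (to 4 decimal places). This is ≥ 0, so the triangle inequality holds for these points.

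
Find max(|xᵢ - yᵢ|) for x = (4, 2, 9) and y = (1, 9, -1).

max(|x_i - y_i|) = max(|4 - 1|, |2 - 9|, |9 - (-1)|) = max(3, 7, 10) = 10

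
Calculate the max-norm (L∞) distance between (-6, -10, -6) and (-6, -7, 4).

max(|x_i - y_i|) = max(|-6 - (-6)|, |-10 - (-7)|, |-6 - 4|) = max(0, 3, 10) = 10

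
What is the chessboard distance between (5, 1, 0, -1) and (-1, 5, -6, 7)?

max(|x_i - y_i|) = max(|5 - (-1)|, |1 - 5|, |0 - (-6)|, |-1 - 7|) = max(6, 4, 6, 8) = 8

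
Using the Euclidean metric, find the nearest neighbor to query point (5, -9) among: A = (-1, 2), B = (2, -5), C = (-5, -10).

Distances: d(A) ≈ 12.53, d(B) = 5, d(C) ≈ 10.0499. Nearest: B = (2, -5) with distance 5.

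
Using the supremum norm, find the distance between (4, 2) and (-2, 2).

max(|x_i - y_i|) = max(|4 - (-2)|, |2 - 2|) = max(6, 0) = 6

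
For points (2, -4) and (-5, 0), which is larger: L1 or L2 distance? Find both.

L1 = |2 - (-5)| + |-4 - 0| = 7 + 4 = 11
L2 = √(7² + 4²) = √65 ≈ 8.0623
L1 ≥ L2 always (equality iff movement is along one axis); L1 > L2 here.
Ratio L1/L2 = 11/√65 ≈ 1.3644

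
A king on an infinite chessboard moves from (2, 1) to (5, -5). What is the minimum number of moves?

max(|x_i - y_i|) = max(|2 - 5|, |1 - (-5)|) = max(3, 6) = 6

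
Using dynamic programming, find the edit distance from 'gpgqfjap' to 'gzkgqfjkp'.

Let D[i][j] be the edit distance between the first i characters of 'gpgqfjap' and the first j characters of 'gzkgqfjkp', with D[i][0] = i, D[0][j] = j, and D[i][j] = D[i-1][j-1] if the characters match, else 1 + min(D[i-1][j], D[i][j-1], D[i-1][j-1]). Filling the table (rows: prefixes of 'gpgqfjap', columns: prefixes of 'gzkgqfjkp'):
     ε  g  z  k  g  q  f  j  k  p
  ε  0  1  2  3  4  5  6  7  8  9
  g  1  0  1  2  3  4  5  6  7  8
  p  2  1  1  2  3  4  5  6  7  7
  g  3  2  2  2  2  3  4  5  6  7
  q  4  3  3  3  3  2  3  4  5  6
  f  5  4  4  4  4  3  2  3  4  5
  j  6  5  5  5  5  4  3  2  3  4
  a  7  6  6  6  6  5  4  3  3  4
  p  8  7  7  7  7  6  5  4  4  3
The bottom-right entry gives D[8][9] = 3, so no sequence of fewer than 3 edits works. Backtracking through the table gives one optimal edit sequence (3 edits):
  gpgqfjap → gzpgqfjap (ins z @2)
  gzpgqfjap → gzkgqfjap (sub p→k @3)
  gzkgqfjap → gzkgqfjkp (sub a→k @8)
Edit distance = 3.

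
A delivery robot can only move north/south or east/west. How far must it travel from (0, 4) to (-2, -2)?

Σ|x_i - y_i| = |0 - (-2)| + |4 - (-2)| = 2 + 6 = 8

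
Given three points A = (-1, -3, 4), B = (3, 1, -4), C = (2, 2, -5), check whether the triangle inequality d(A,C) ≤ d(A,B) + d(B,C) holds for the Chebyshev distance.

d(A,B) = max(4, 4, 8) = 8, d(B,C) = max(1, 1, 1) = 1, d(A,C) = max(3, 5, 9) = 9.
d(A,C) = 9 ≤ 8 + 1 = 9. Triangle inequality is satisfied.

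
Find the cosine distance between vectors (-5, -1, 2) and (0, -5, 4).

With u = (-5, -1, 2), v = (0, -5, 4):
u·v = (-5)·0 + (-1)·(-5) + 2·4 = 0 + 5 + 8 = 13.
|u| = √((-5)² + (-1)² + 2²) = √30, |v| = √(0² + (-5)² + 4²) = √41, so |u||v| = √(30·41) = √1230.
cos θ = (u·v)/(|u||v|) = 13/√1230 ≈ 0.3707
Cosine distance = 1 - cos θ ≈ 1 - 0.3707 = 0.6293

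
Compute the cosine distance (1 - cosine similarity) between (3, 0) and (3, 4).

With u = (3, 0), v = (3, 4):
u·v = 3·3 + 0·4 = 9 + 0 = 9.
|u| = √(3² + 0²) = √9, |v| = √(3² + 4²) = √25, so |u||v| = √(9·25) = √225 = 15.
cos θ = (u·v)/(|u||v|) = 9/15 = 0.6
Cosine distance = 1 - cos θ = 1 - 0.6 = 0.4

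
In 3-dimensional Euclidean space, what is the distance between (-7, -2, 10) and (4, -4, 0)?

√(Σ(x_i - y_i)²) = √((-7 - 4)² + (-2 - (-4))² + (10 - 0)²)
= √((-11)² + 2² + 10²) = √(121 + 4 + 100) = √225 = 15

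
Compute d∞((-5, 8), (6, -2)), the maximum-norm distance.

max(|x_i - y_i|) = max(|-5 - 6|, |8 - (-2)|) = max(11, 10) = 11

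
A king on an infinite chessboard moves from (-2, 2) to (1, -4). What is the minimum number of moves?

max(|x_i - y_i|) = max(|-2 - 1|, |2 - (-4)|) = max(3, 6) = 6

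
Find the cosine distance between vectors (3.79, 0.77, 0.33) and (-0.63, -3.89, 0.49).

With u = (3.79, 0.77, 0.33), v = (-0.63, -3.89, 0.49):
u·v = 3.79·(-0.63) + 0.77·(-3.89) + 0.33·0.49 = (-2.3877) + (-2.9953) + 0.1617 = -5.2213.
|u| = √(3.79² + 0.77² + 0.33²) = √(14.3641 + 0.5929 + 0.1089) = √15.0659, |v| = √((-0.63)² + (-3.89)² + 0.49²) = √(0.3969 + 15.1321 + 0.2401) = √15.7691.
cos θ = (u·v)/(|u||v|) = -5.2213/(√15.0659·√15.7691) ≈ -0.3387
Cosine distance = 1 - cos θ ≈ 1 - (-0.3387) = 1.3387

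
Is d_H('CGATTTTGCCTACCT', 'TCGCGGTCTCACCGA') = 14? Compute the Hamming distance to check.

Differing positions: 1, 2, 3, 4, 5, 6, 8, 9, 11, 12, 14, 15. Hamming distance = 12, so the claim that d_H = 14 is false.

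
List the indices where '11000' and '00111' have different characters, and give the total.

Differing positions: 1, 2, 3, 4, 5. Hamming distance = 5.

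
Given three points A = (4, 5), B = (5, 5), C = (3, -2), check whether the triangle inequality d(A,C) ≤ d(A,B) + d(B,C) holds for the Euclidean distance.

d(A,B) = √(1² + 0²) = √1 = 1, d(B,C) = √(2² + 7²) = √53 ≈ 7.2801, d(A,C) = √(1² + 7²) = √50 ≈ 7.0711.
d(A,C) ≈ 7.0711 ≤ 1 + 7.2801 = 8.2801. Triangle inequality is satisfied.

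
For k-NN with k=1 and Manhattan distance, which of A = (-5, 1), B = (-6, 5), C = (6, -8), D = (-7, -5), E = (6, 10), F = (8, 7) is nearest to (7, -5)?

Distances: d(A) = 18, d(B) = 23, d(C) = 4, d(D) = 14, d(E) = 16, d(F) = 13. Nearest: C = (6, -8) with distance 4.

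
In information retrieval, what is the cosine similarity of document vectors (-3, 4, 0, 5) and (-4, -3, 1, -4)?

With u = (-3, 4, 0, 5), v = (-4, -3, 1, -4):
u·v = (-3)·(-4) + 4·(-3) + 0·1 + 5·(-4) = 12 + (-12) + 0 + (-20) = -20.
|u| = √((-3)² + 4² + 0² + 5²) = √50, |v| = √((-4)² + (-3)² + 1² + (-4)²) = √42, so |u||v| = √(50·42) = √2100.
cos θ = (u·v)/(|u||v|) = -20/√2100 ≈ -0.4364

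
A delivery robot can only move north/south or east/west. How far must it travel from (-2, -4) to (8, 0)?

Σ|x_i - y_i| = |-2 - 8| + |-4 - 0| = 10 + 4 = 14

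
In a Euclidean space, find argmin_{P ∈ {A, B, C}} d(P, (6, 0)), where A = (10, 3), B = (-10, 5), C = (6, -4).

Distances: d(A) = 5, d(B) ≈ 16.7631, d(C) = 4. Nearest: C = (6, -4) with distance 4.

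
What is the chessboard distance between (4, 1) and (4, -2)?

max(|x_i - y_i|) = max(|4 - 4|, |1 - (-2)|) = max(0, 3) = 3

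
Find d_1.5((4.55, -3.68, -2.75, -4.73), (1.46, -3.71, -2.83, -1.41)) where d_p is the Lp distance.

(Σ|x_i - y_i|^1.5)^(1/1.5) = (|4.55 - 1.46|^1.5 + |-3.68 - (-3.71)|^1.5 + |-2.75 - (-2.83)|^1.5 + |-4.73 - (-1.41)|^1.5)^(1/1.5)
= (3.09^1.5 + 0.03^1.5 + 0.08^1.5 + 3.32^1.5)^(1/1.5) ≈ (5.4317 + 0.0052 + 0.0226 + 6.0493)^(1/1.5) = (11.5088)^(1/1.5) ≈ 5.0975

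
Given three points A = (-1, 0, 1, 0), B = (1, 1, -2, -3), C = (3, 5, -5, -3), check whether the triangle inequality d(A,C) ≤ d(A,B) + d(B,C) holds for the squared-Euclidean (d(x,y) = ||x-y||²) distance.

d(A,B) = 2² + 1² + 3² + 3² = 23, d(B,C) = 2² + 4² + 3² + 0² = 29, d(A,C) = 4² + 5² + 6² + 3² = 86.
d(A,C) = 86 > 23 + 29 = 52. Triangle inequality is VIOLATED. (Squared-Euclidean is not a metric — this is a counterexample.)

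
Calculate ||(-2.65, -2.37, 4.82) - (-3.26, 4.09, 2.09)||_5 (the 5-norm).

(Σ|x_i - y_i|^5)^(1/5) = (|-2.65 - (-3.26)|^5 + |-2.37 - 4.09|^5 + |4.82 - 2.09|^5)^(1/5)
= (0.61^5 + 6.46^5 + 2.73^5)^(1/5) ≈ (0.0845 + 11250.2608 + 151.6398)^(1/5) = (11401.9851)^(1/5) ≈ 6.4773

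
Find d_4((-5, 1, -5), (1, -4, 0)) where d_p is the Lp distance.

(Σ|x_i - y_i|^4)^(1/4) = (|-5 - 1|^4 + |1 - (-4)|^4 + |-5 - 0|^4)^(1/4)
= (6^4 + 5^4 + 5^4)^(1/4) = (1296 + 625 + 625)^(1/4) = (2546)^(1/4) ≈ 7.1034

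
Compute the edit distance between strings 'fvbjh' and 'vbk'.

Let D[i][j] be the edit distance between the first i characters of 'fvbjh' and the first j characters of 'vbk', with D[i][0] = i, D[0][j] = j, and D[i][j] = D[i-1][j-1] if the characters match, else 1 + min(D[i-1][j], D[i][j-1], D[i-1][j-1]). Filling the table (rows: prefixes of 'fvbjh', columns: prefixes of 'vbk'):
     ε  v  b  k
  ε  0  1  2  3
  f  1  1  2  3
  v  2  1  2  3
  b  3  2  1  2
  j  4  3  2  2
  h  5  4  3  3
The bottom-right entry gives D[5][3] = 3, so no sequence of fewer than 3 edits works. Backtracking through the table gives one optimal edit sequence (3 edits):
  fvbjh → vbjh (del f @1)
  vbjh → vbh (del j @3)
  vbh → vbk (sub h→k @3)
Edit distance = 3.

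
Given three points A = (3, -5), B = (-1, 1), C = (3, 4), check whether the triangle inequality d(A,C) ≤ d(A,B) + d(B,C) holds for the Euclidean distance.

d(A,B) = √(4² + 6²) = √52 ≈ 7.2111, d(B,C) = √(4² + 3²) = √25 = 5, d(A,C) = √(0² + 9²) = √81 = 9.
d(A,C) = 9 ≤ 7.2111 + 5 = 12.2111. Triangle inequality is satisfied.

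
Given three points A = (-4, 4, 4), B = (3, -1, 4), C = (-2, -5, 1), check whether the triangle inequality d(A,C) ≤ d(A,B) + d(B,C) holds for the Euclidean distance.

d(A,B) = √(7² + 5² + 0²) = √74 ≈ 8.6023, d(B,C) = √(5² + 4² + 3²) = √50 ≈ 7.0711, d(A,C) = √(2² + 9² + 3²) = √94 ≈ 9.6954.
d(A,C) ≈ 9.6954 ≤ 8.6023 + 7.0711 = 15.6734. Triangle inequality is satisfied.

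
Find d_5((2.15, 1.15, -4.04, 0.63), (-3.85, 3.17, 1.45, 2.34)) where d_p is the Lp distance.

(Σ|x_i - y_i|^5)^(1/5) = (|2.15 - (-3.85)|^5 + |1.15 - 3.17|^5 + |-4.04 - 1.45|^5 + |0.63 - 2.34|^5)^(1/5)
= (6^5 + 2.02^5 + 5.49^5 + 1.71^5)^(1/5) ≈ (7776 + 33.6323 + 4987.2567 + 14.6211)^(1/5) = (12811.5101)^(1/5) ≈ 6.6301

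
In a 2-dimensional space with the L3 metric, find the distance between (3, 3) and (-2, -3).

(Σ|x_i - y_i|^3)^(1/3) = (|3 - (-2)|^3 + |3 - (-3)|^3)^(1/3)
= (5^3 + 6^3)^(1/3) = (125 + 216)^(1/3) = (341)^(1/3) ≈ 6.9864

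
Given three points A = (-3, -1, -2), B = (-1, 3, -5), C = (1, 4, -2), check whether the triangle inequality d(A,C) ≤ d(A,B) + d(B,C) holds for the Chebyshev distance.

d(A,B) = max(2, 4, 3) = 4, d(B,C) = max(2, 1, 3) = 3, d(A,C) = max(4, 5, 0) = 5.
d(A,C) = 5 ≤ 4 + 3 = 7. Triangle inequality is satisfied.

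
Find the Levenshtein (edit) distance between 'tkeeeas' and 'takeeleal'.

Let D[i][j] be the edit distance between the first i characters of 'tkeeeas' and the first j characters of 'takeeleal', with D[i][0] = i, D[0][j] = j, and D[i][j] = D[i-1][j-1] if the characters match, else 1 + min(D[i-1][j], D[i][j-1], D[i-1][j-1]). Filling the table (rows: prefixes of 'tkeeeas', columns: prefixes of 'takeeleal'):
     ε  t  a  k  e  e  l  e  a  l
  ε  0  1  2  3  4  5  6  7  8  9
  t  1  0  1  2  3  4  5  6  7  8
  k  2  1  1  1  2  3  4  5  6  7
  e  3  2  2  2  1  2  3  4  5  6
  e  4  3  3  3  2  1  2  3  4  5
  e  5  4  4  4  3  2  2  2  3  4
  a  6  5  4  5  4  3  3  3  2  3
  s  7  6  5  5  5  4  4  4  3  3
The bottom-right entry gives D[7][9] = 3, so no sequence of fewer than 3 edits works. Backtracking through the table gives one optimal edit sequence (3 edits):
  tkeeeas → takeeeas (ins a @2)
  takeeeas → takeeleas (ins l @6)
  takeeleas → takeeleal (sub s→l @9)
Edit distance = 3.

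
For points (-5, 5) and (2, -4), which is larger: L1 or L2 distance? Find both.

L1 = |-5 - 2| + |5 - (-4)| = 7 + 9 = 16
L2 = √(7² + 9²) = √130 ≈ 11.4018
L1 ≥ L2 always (equality iff movement is along one axis); L1 > L2 here.
Ratio L1/L2 = 16/√130 ≈ 1.4033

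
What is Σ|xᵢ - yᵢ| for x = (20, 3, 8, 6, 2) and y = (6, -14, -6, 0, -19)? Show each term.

Σ|x_i - y_i| = |20 - 6| + |3 - (-14)| + |8 - (-6)| + |6 - 0| + |2 - (-19)| = 14 + 17 + 14 + 6 + 21 = 72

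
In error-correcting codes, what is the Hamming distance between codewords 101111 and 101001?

Differing positions: 4, 5. Hamming distance = 2.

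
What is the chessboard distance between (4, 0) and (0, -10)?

max(|x_i - y_i|) = max(|4 - 0|, |0 - (-10)|) = max(4, 10) = 10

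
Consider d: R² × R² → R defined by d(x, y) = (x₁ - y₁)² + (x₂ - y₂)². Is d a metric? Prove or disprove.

No. The squared Euclidean distance fails the triangle inequality. Counterexample: x = (0, 0), y = (4, 5), z = (8, 10). d(x,z) = 8² + 10² = 164, but d(x,y) + d(y,z) = (4² + 5²) + (4² + 5²) = 41 + 41 = 82. Since 164 > 82, the triangle inequality is violated. (Note: √d, the ordinary Euclidean distance, IS a metric.)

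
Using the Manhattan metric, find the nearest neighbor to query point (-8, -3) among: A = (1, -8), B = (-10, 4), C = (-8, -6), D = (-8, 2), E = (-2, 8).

Distances: d(A) = 14, d(B) = 9, d(C) = 3, d(D) = 5, d(E) = 17. Nearest: C = (-8, -6) with distance 3.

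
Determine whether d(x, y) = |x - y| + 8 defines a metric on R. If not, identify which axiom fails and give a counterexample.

No. d fails identity of indiscernibles (specifically d(x,x) = 0): d(6, 6) = |6 - 6| + 8 = 0 + 8 = 8 ≠ 0.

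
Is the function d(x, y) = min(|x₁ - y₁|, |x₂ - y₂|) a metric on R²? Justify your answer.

No. d fails identity of indiscernibles: take x = (-2, 0) and y = (-2, 5). Then d(x,y) = min(|-2 - (-2)|, |0 - 5|) = min(0, 5) = 0, yet x ≠ y.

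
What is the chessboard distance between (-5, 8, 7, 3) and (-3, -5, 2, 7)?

max(|x_i - y_i|) = max(|-5 - (-3)|, |8 - (-5)|, |7 - 2|, |3 - 7|) = max(2, 13, 5, 4) = 13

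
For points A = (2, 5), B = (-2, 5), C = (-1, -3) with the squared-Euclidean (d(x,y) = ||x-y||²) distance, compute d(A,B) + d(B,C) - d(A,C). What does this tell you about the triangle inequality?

d(A,B) = 4² + 0² = 16, d(B,C) = 1² + 8² = 65, d(A,C) = 3² + 8² = 73.
d(A,B) + d(B,C) - d(A,C) = 16 + 65 - 73 = 81 - 73 = 8. This is ≥ 0, so the triangle inequality holds for these points.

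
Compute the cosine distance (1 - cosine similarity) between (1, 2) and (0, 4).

With u = (1, 2), v = (0, 4):
u·v = 1·0 + 2·4 = 0 + 8 = 8.
|u| = √(1² + 2²) = √5, |v| = √(0² + 4²) = √16, so |u||v| = √(5·16) = √80.
cos θ = (u·v)/(|u||v|) = 8/√80 ≈ 0.8944
Cosine distance = 1 - cos θ ≈ 1 - 0.8944 = 0.1056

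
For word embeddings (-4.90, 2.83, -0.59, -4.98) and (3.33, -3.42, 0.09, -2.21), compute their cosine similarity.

With u = (-4.90, 2.83, -0.59, -4.98), v = (3.33, -3.42, 0.09, -2.21):
u·v = (-4.9)·3.33 + 2.83·(-3.42) + (-0.59)·0.09 + (-4.98)·(-2.21) = (-16.317) + (-9.6786) + (-0.0531) + 11.0058 = -15.0429.
|u| = √((-4.9)² + 2.83² + (-0.59)² + (-4.98)²) = √(24.01 + 8.0089 + 0.3481 + 24.8004) = √57.1674, |v| = √(3.33² + (-3.42)² + 0.09² + (-2.21)²) = √(11.0889 + 11.6964 + 0.0081 + 4.8841) = √27.6775.
cos θ = (u·v)/(|u||v|) = -15.0429/(√57.1674·√27.6775) ≈ -0.3782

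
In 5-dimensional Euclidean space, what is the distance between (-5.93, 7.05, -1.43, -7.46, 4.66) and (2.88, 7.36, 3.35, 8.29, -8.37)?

√(Σ(x_i - y_i)²) = √((-5.93 - 2.88)² + (7.05 - 7.36)² + (-1.43 - 3.35)² + (-7.46 - 8.29)² + (4.66 - (-8.37))²)
= √((-8.81)² + (-0.31)² + (-4.78)² + (-15.75)² + 13.03²) = √(77.6161 + 0.0961 + 22.8484 + 248.0625 + 169.7809) = √518.404 ≈ 22.7685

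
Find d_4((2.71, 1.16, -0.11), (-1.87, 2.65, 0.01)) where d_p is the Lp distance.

(Σ|x_i - y_i|^4)^(1/4) = (|2.71 - (-1.87)|^4 + |1.16 - 2.65|^4 + |-0.11 - 0.01|^4)^(1/4)
= (4.58^4 + 1.49^4 + 0.12^4)^(1/4) ≈ (440.0094 + 4.9288 + 0.0002)^(1/4) = (444.9384)^(1/4) ≈ 4.5928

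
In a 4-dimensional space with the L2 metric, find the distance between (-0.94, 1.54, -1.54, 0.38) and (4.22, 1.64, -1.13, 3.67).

(Σ|x_i - y_i|^2)^(1/2) = (|-0.94 - 4.22|^2 + |1.54 - 1.64|^2 + |-1.54 - (-1.13)|^2 + |0.38 - 3.67|^2)^(1/2)
= (5.16^2 + 0.1^2 + 0.41^2 + 3.29^2)^(1/2) = (26.6256 + 0.01 + 0.1681 + 10.8241)^(1/2) = (37.6278)^(1/2) ≈ 6.1342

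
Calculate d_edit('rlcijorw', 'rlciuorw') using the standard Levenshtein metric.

Let D[i][j] be the edit distance between the first i characters of 'rlcijorw' and the first j characters of 'rlciuorw', with D[i][0] = i, D[0][j] = j, and D[i][j] = D[i-1][j-1] if the characters match, else 1 + min(D[i-1][j], D[i][j-1], D[i-1][j-1]). Filling the table (rows: prefixes of 'rlcijorw', columns: prefixes of 'rlciuorw'):
     ε  r  l  c  i  u  o  r  w
  ε  0  1  2  3  4  5  6  7  8
  r  1  0  1  2  3  4  5  6  7
  l  2  1  0  1  2  3  4  5  6
  c  3  2  1  0  1  2  3  4  5
  i  4  3  2  1  0  1  2  3  4
  j  5  4  3  2  1  1  2  3  4
  o  6  5  4  3  2  2  1  2  3
  r  7  6  5  4  3  3  2  1  2
  w  8  7  6  5  4  4  3  2  1
The bottom-right entry gives D[8][8] = 1, so no sequence of fewer than 1 edit works. Backtracking through the table gives one optimal edit sequence (1 edit):
  rlcijorw → rlciuorw (sub j→u @5)
Edit distance = 1.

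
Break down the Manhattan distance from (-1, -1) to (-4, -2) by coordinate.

Σ|x_i - y_i| = |-1 - (-4)| + |-1 - (-2)| = 3 + 1 = 4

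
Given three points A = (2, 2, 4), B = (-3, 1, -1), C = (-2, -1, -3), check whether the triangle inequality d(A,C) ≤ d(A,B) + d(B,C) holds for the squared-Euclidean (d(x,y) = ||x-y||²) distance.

d(A,B) = 5² + 1² + 5² = 51, d(B,C) = 1² + 2² + 2² = 9, d(A,C) = 4² + 3² + 7² = 74.
d(A,C) = 74 > 51 + 9 = 60. Triangle inequality is VIOLATED. (Squared-Euclidean is not a metric — this is a counterexample.)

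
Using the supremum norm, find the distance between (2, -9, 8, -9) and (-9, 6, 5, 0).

max(|x_i - y_i|) = max(|2 - (-9)|, |-9 - 6|, |8 - 5|, |-9 - 0|) = max(11, 15, 3, 9) = 15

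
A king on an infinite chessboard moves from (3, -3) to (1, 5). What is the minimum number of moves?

max(|x_i - y_i|) = max(|3 - 1|, |-3 - 5|) = max(2, 8) = 8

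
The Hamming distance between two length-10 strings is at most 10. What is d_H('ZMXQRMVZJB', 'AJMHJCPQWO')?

Differing positions: 1, 2, 3, 4, 5, 6, 7, 8, 9, 10. Hamming distance = 10. The maximum possible Hamming distance for length-10 strings is 10, so d_H/10 = 10/10 = 1.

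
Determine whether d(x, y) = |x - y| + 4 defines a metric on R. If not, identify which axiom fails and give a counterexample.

No. d fails identity of indiscernibles (specifically d(x,x) = 0): d(7, 7) = |7 - 7| + 4 = 0 + 4 = 4 ≠ 0.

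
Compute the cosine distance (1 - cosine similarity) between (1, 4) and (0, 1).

With u = (1, 4), v = (0, 1):
u·v = 1·0 + 4·1 = 0 + 4 = 4.
|u| = √(1² + 4²) = √17, |v| = √(0² + 1²) = √1, so |u||v| = √(17·1) = √17.
cos θ = (u·v)/(|u||v|) = 4/√17 ≈ 0.9701
Cosine distance = 1 - cos θ ≈ 1 - 0.9701 = 0.0299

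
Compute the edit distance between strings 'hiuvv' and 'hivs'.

Let D[i][j] be the edit distance between the first i characters of 'hiuvv' and the first j characters of 'hivs', with D[i][0] = i, D[0][j] = j, and D[i][j] = D[i-1][j-1] if the characters match, else 1 + min(D[i-1][j], D[i][j-1], D[i-1][j-1]). Filling the table (rows: prefixes of 'hiuvv', columns: prefixes of 'hivs'):
     ε  h  i  v  s
  ε  0  1  2  3  4
  h  1  0  1  2  3
  i  2  1  0  1  2
  u  3  2  1  1  2
  v  4  3  2  1  2
  v  5  4  3  2  2
The bottom-right entry gives D[5][4] = 2, so no sequence of fewer than 2 edits works. Backtracking through the table gives one optimal edit sequence (2 edits):
  hiuvv → hivv (del u @3)
  hivv → hivs (sub v→s @4)
Edit distance = 2.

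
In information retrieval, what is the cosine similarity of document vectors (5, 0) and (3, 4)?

With u = (5, 0), v = (3, 4):
u·v = 5·3 + 0·4 = 15 + 0 = 15.
|u| = √(5² + 0²) = √25, |v| = √(3² + 4²) = √25, so |u||v| = √(25·25) = √625 = 25.
cos θ = (u·v)/(|u||v|) = 15/25 = 0.6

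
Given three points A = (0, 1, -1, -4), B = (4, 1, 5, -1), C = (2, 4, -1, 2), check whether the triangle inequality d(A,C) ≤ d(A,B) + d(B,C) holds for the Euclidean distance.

d(A,B) = √(4² + 0² + 6² + 3²) = √61 ≈ 7.8102, d(B,C) = √(2² + 3² + 6² + 3²) = √58 ≈ 7.6158, d(A,C) = √(2² + 3² + 0² + 6²) = √49 = 7.
d(A,C) = 7 ≤ 7.8102 + 7.6158 = 15.426. Triangle inequality is satisfied.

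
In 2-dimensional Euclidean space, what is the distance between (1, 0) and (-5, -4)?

√(Σ(x_i - y_i)²) = √((1 - (-5))² + (0 - (-4))²)
= √(6² + 4²) = √(36 + 16) = √52 ≈ 7.2111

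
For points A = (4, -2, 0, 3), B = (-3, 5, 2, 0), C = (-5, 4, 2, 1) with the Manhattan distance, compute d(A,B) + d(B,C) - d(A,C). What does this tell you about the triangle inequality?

d(A,B) = 7 + 7 + 2 + 3 = 19, d(B,C) = 2 + 1 + 0 + 1 = 4, d(A,C) = 9 + 6 + 2 + 2 = 19.
d(A,B) + d(B,C) - d(A,C) = 19 + 4 - 19 = 23 - 19 = 4. This is ≥ 0, so the triangle inequality holds for these points.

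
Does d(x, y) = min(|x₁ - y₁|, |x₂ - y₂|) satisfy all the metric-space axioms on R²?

No. d fails identity of indiscernibles: take x = (1, 0) and y = (1, 6). Then d(x,y) = min(|1 - 1|, |0 - 6|) = min(0, 6) = 0, yet x ≠ y.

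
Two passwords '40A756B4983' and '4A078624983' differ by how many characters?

Differing positions: 2, 3, 5, 7. Hamming distance = 4.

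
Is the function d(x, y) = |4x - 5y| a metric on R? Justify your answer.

No. d fails symmetry: d(6, 2) = |4·6 - 5·2| = |14| = 14, but d(2, 6) = |4·2 - 5·6| = |-22| = 22. Since 14 ≠ 22, d(x,y) ≠ d(y,x) in general.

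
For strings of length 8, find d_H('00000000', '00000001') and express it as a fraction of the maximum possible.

Differing positions: 8. Hamming distance = 1. The maximum possible Hamming distance for length-8 strings is 8, so d_H/8 = 1/8 = 0.125.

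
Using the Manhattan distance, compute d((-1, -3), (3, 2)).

Σ|x_i - y_i| = |-1 - 3| + |-3 - 2| = 4 + 5 = 9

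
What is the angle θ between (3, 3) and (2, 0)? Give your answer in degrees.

With u = (3, 3), v = (2, 0):
u·v = 3·2 + 3·0 = 6 + 0 = 6.
|u| = √(3² + 3²) = √18, |v| = √(2² + 0²) = √4, so |u||v| = √(18·4) = √72.
cos θ = (u·v)/(|u||v|) = 6/√72 ≈ 0.707107
θ = arccos(0.707107) ≈ 45°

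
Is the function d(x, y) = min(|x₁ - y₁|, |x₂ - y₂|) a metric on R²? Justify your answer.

No. d fails identity of indiscernibles: take x = (3, 0) and y = (3, 8). Then d(x,y) = min(|3 - 3|, |0 - 8|) = min(0, 8) = 0, yet x ≠ y.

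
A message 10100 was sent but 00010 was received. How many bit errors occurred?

Differing positions: 1, 3, 4. Hamming distance = 3.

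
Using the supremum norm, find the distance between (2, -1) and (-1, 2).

max(|x_i - y_i|) = max(|2 - (-1)|, |-1 - 2|) = max(3, 3) = 3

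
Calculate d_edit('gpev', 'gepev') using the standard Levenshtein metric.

Let D[i][j] be the edit distance between the first i characters of 'gpev' and the first j characters of 'gepev', with D[i][0] = i, D[0][j] = j, and D[i][j] = D[i-1][j-1] if the characters match, else 1 + min(D[i-1][j], D[i][j-1], D[i-1][j-1]). Filling the table (rows: prefixes of 'gpev', columns: prefixes of 'gepev'):
     ε  g  e  p  e  v
  ε  0  1  2  3  4  5
  g  1  0  1  2  3  4
  p  2  1  1  1  2  3
  e  3  2  1  2  1  2
  v  4  3  2  2  2  1
The bottom-right entry gives D[4][5] = 1, so no sequence of fewer than 1 edit works. Backtracking through the table gives one optimal edit sequence (1 edit):
  gpev → gepev (ins e @2)
Edit distance = 1.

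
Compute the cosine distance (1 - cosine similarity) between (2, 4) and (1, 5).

With u = (2, 4), v = (1, 5):
u·v = 2·1 + 4·5 = 2 + 20 = 22.
|u| = √(2² + 4²) = √20, |v| = √(1² + 5²) = √26, so |u||v| = √(20·26) = √520.
cos θ = (u·v)/(|u||v|) = 22/√520 ≈ 0.9648
Cosine distance = 1 - cos θ ≈ 1 - 0.9648 = 0.0352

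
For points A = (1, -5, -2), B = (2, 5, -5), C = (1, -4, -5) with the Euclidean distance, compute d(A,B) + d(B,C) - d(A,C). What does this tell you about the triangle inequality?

d(A,B) = √(1² + 10² + 3²) = √110 ≈ 10.4881, d(B,C) = √(1² + 9² + 0²) = √82 ≈ 9.0554, d(A,C) = √(0² + 1² + 3²) = √10 ≈ 3.1623.
d(A,B) + d(B,C) - d(A,C) = 10.4881 + 9.0554 - 3.1623 = 19.5435 - 3.1623 = 16.3812 (to 4 decimal places). This is ≥ 0, so the triangle inequality holds for these points.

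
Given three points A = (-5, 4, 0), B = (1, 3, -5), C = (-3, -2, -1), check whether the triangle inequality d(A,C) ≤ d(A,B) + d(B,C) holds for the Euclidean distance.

d(A,B) = √(6² + 1² + 5²) = √62 ≈ 7.874, d(B,C) = √(4² + 5² + 4²) = √57 ≈ 7.5498, d(A,C) = √(2² + 6² + 1²) = √41 ≈ 6.4031.
d(A,C) ≈ 6.4031 ≤ 7.874 + 7.5498 = 15.4238. Triangle inequality is satisfied.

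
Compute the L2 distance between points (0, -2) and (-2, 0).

(Σ|x_i - y_i|^2)^(1/2) = (|0 - (-2)|^2 + |-2 - 0|^2)^(1/2)
= (2^2 + 2^2)^(1/2) = (4 + 4)^(1/2) = (8)^(1/2) ≈ 2.8284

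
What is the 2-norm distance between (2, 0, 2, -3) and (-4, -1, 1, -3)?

(Σ|x_i - y_i|^2)^(1/2) = (|2 - (-4)|^2 + |0 - (-1)|^2 + |2 - 1|^2 + |-3 - (-3)|^2)^(1/2)
= (6^2 + 1^2 + 1^2 + 0^2)^(1/2) = (36 + 1 + 1 + 0)^(1/2) = (38)^(1/2) ≈ 6.1644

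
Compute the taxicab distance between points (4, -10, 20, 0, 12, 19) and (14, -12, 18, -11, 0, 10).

Σ|x_i - y_i| = |4 - 14| + |-10 - (-12)| + |20 - 18| + |0 - (-11)| + |12 - 0| + |19 - 10| = 10 + 2 + 2 + 11 + 12 + 9 = 46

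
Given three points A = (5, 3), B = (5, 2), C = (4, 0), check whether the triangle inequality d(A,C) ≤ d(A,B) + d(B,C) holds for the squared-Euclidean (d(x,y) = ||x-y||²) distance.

d(A,B) = 0² + 1² = 1, d(B,C) = 1² + 2² = 5, d(A,C) = 1² + 3² = 10.
d(A,C) = 10 > 1 + 5 = 6. Triangle inequality is VIOLATED. (Squared-Euclidean is not a metric — this is a counterexample.)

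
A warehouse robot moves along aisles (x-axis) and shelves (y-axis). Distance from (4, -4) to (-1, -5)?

Σ|x_i - y_i| = |4 - (-1)| + |-4 - (-5)| = 5 + 1 = 6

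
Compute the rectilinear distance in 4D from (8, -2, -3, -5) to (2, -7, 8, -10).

Σ|x_i - y_i| = |8 - 2| + |-2 - (-7)| + |-3 - 8| + |-5 - (-10)| = 6 + 5 + 11 + 5 = 27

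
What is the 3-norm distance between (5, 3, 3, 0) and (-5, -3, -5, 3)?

(Σ|x_i - y_i|^3)^(1/3) = (|5 - (-5)|^3 + |3 - (-3)|^3 + |3 - (-5)|^3 + |0 - 3|^3)^(1/3)
= (10^3 + 6^3 + 8^3 + 3^3)^(1/3) = (1000 + 216 + 512 + 27)^(1/3) = (1755)^(1/3) ≈ 12.0622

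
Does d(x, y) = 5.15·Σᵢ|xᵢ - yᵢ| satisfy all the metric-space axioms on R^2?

Yes. The L1 (Manhattan) norm induces a metric on R^2, and multiplying a metric by a positive constant 5.15 > 0 preserves all four axioms: non-negativity (5.15·||x-y|| ≥ 0), identity (5.15·||x-y|| = 0 ⟺ ||x-y|| = 0 ⟺ x = y), symmetry (||x-y|| = ||y-x||), and the triangle inequality (5.15·||x-z|| ≤ 5.15·||x-y|| + 5.15·||y-z||). So d is a metric.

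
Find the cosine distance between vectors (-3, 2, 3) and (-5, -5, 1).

With u = (-3, 2, 3), v = (-5, -5, 1):
u·v = (-3)·(-5) + 2·(-5) + 3·1 = 15 + (-10) + 3 = 8.
|u| = √((-3)² + 2² + 3²) = √22, |v| = √((-5)² + (-5)² + 1²) = √51, so |u||v| = √(22·51) = √1122.
cos θ = (u·v)/(|u||v|) = 8/√1122 ≈ 0.2388
Cosine distance = 1 - cos θ ≈ 1 - 0.2388 = 0.7612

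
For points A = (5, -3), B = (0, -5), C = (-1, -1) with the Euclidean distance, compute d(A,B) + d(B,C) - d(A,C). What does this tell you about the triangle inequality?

d(A,B) = √(5² + 2²) = √29 ≈ 5.3852, d(B,C) = √(1² + 4²) = √17 ≈ 4.1231, d(A,C) = √(6² + 2²) = √40 ≈ 6.3246.
d(A,B) + d(B,C) - d(A,C) = 5.3852 + 4.1231 - 6.3246 = 9.5083 - 6.3246 = 3.1837 (to 4 decimal places). This is ≥ 0, so the triangle inequality holds for these points.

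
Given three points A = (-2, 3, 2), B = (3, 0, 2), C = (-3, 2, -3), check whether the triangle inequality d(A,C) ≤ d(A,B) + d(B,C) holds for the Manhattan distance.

d(A,B) = 5 + 3 + 0 = 8, d(B,C) = 6 + 2 + 5 = 13, d(A,C) = 1 + 1 + 5 = 7.
d(A,C) = 7 ≤ 8 + 13 = 21. Triangle inequality is satisfied.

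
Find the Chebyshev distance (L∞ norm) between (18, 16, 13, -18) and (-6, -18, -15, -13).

max(|x_i - y_i|) = max(|18 - (-6)|, |16 - (-18)|, |13 - (-15)|, |-18 - (-13)|) = max(24, 34, 28, 5) = 34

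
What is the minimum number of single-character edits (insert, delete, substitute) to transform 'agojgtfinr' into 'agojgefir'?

Let D[i][j] be the edit distance between the first i characters of 'agojgtfinr' and the first j characters of 'agojgefir', with D[i][0] = i, D[0][j] = j, and D[i][j] = D[i-1][j-1] if the characters match, else 1 + min(D[i-1][j], D[i][j-1], D[i-1][j-1]). Filling the table (rows: prefixes of 'agojgtfinr', columns: prefixes of 'agojgefir'):
     ε  a  g  o  j  g  e  f  i  r
  ε  0  1  2  3  4  5  6  7  8  9
  a  1  0  1  2  3  4  5  6  7  8
  g  2  1  0  1  2  3  4  5  6  7
  o  3  2  1  0  1  2  3  4  5  6
  j  4  3  2  1  0  1  2  3  4  5
  g  5  4  3  2  1  0  1  2  3  4
  t  6  5  4  3  2  1  1  2  3  4
  f  7  6  5  4  3  2  2  1  2  3
  i  8  7  6  5  4  3  3  2  1  2
  n  9  8  7  6  5  4  4  3  2  2
  r 10  9  8  7  6  5  5  4  3  2
The bottom-right entry gives D[10][9] = 2, so no sequence of fewer than 2 edits works. Backtracking through the table gives one optimal edit sequence (2 edits):
  agojgtfinr → agojgefinr (sub t→e @6)
  agojgefinr → agojgefir (del n @9)
Edit distance = 2.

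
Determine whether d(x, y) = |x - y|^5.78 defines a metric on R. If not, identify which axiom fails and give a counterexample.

No. d(x,y) = |x-y|^5.78 fails the triangle inequality since p = 5.78 > 1. Counterexample: x = 2, y = 12, z = 21. d(x,z) = |2 - 21|^5.78 = 19^5.78 ≈ 24614771.7808, but d(x,y) + d(y,z) = 10^5.78 + 9^5.78 ≈ 602559.5861 + 327734.1554 = 930293.7415. Since 24614771.7808 > 930293.7415, the triangle inequality is violated.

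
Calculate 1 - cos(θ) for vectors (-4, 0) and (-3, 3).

With u = (-4, 0), v = (-3, 3):
u·v = (-4)·(-3) + 0·3 = 12 + 0 = 12.
|u| = √((-4)² + 0²) = √16, |v| = √((-3)² + 3²) = √18, so |u||v| = √(16·18) = √288.
cos θ = (u·v)/(|u||v|) = 12/√288 ≈ 0.7071
Cosine distance = 1 - cos θ ≈ 1 - 0.7071 = 0.2929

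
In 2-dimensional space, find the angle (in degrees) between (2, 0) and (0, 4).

With u = (2, 0), v = (0, 4):
u·v = 2·0 + 0·4 = 0 + 0 = 0.
|u| = √(2² + 0²) = √4, |v| = √(0² + 4²) = √16, so |u||v| = √(4·16) = √64 = 8.
cos θ = (u·v)/(|u||v|) = 0/8 = 0 (the vectors are orthogonal)
θ = arccos(0) = 90°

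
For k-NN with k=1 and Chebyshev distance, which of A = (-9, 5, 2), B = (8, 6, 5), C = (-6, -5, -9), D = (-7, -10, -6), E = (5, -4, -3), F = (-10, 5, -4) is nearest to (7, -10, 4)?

Distances: d(A) = 16, d(B) = 16, d(C) = 13, d(D) = 14, d(E) = 7, d(F) = 17. Nearest: E = (5, -4, -3) with distance 7.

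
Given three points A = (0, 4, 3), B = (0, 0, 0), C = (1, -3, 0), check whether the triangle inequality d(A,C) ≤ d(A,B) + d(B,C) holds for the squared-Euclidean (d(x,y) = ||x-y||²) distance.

d(A,B) = 0² + 4² + 3² = 25, d(B,C) = 1² + 3² + 0² = 10, d(A,C) = 1² + 7² + 3² = 59.
d(A,C) = 59 > 25 + 10 = 35. Triangle inequality is VIOLATED. (Squared-Euclidean is not a metric — this is a counterexample.)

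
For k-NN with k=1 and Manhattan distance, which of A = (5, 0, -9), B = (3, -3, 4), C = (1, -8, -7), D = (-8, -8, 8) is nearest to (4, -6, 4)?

Distances: d(A) = 20, d(B) = 4, d(C) = 16, d(D) = 18. Nearest: B = (3, -3, 4) with distance 4.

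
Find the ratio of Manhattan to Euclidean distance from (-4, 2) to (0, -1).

L1 = |-4 - 0| + |2 - (-1)| = 4 + 3 = 7
L2 = √(4² + 3²) = √25 = 5
L1 ≥ L2 always (equality iff movement is along one axis); L1 > L2 here.
Ratio L1/L2 = 7/5 = 1.4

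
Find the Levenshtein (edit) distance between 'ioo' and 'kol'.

Let D[i][j] be the edit distance between the first i characters of 'ioo' and the first j characters of 'kol', with D[i][0] = i, D[0][j] = j, and D[i][j] = D[i-1][j-1] if the characters match, else 1 + min(D[i-1][j], D[i][j-1], D[i-1][j-1]). Filling the table (rows: prefixes of 'ioo', columns: prefixes of 'kol'):
     ε  k  o  l
  ε  0  1  2  3
  i  1  1  2  3
  o  2  2  1  2
  o  3  3  2  2
The bottom-right entry gives D[3][3] = 2, so no sequence of fewer than 2 edits works. Backtracking through the table gives one optimal edit sequence (2 edits):
  ioo → koo (sub i→k @1)
  koo → kol (sub o→l @3)
Edit distance = 2.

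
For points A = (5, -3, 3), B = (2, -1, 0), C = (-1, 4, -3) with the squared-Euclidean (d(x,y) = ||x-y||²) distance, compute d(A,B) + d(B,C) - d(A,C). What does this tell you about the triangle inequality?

d(A,B) = 3² + 2² + 3² = 22, d(B,C) = 3² + 5² + 3² = 43, d(A,C) = 6² + 7² + 6² = 121.
d(A,B) + d(B,C) - d(A,C) = 22 + 43 - 121 = 65 - 121 = -56. This is < 0, so the triangle inequality FAILS for these points (squared-Euclidean is not a metric).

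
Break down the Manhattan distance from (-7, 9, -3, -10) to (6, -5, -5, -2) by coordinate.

Σ|x_i - y_i| = |-7 - 6| + |9 - (-5)| + |-3 - (-5)| + |-10 - (-2)| = 13 + 14 + 2 + 8 = 37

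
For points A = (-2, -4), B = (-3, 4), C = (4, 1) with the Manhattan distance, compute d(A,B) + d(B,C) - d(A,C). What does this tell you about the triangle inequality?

d(A,B) = 1 + 8 = 9, d(B,C) = 7 + 3 = 10, d(A,C) = 6 + 5 = 11.
d(A,B) + d(B,C) - d(A,C) = 9 + 10 - 11 = 19 - 11 = 8. This is ≥ 0, so the triangle inequality holds for these points.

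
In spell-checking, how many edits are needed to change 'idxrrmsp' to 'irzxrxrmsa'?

Let D[i][j] be the edit distance between the first i characters of 'idxrrmsp' and the first j characters of 'irzxrxrmsa', with D[i][0] = i, D[0][j] = j, and D[i][j] = D[i-1][j-1] if the characters match, else 1 + min(D[i-1][j], D[i][j-1], D[i-1][j-1]). Filling the table (rows: prefixes of 'idxrrmsp', columns: prefixes of 'irzxrxrmsa'):
     ε  i  r  z  x  r  x  r  m  s  a
  ε  0  1  2  3  4  5  6  7  8  9 10
  i  1  0  1  2  3  4  5  6  7  8  9
  d  2  1  1  2  3  4  5  6  7  8  9
  x  3  2  2  2  2  3  4  5  6  7  8
  r  4  3  2  3  3  2  3  4  5  6  7
  r  5  4  3  3  4  3  3  3  4  5  6
  m  6  5  4  4  4  4  4  4  3  4  5
  s  7  6  5  5  5  5  5  5  4  3  4
  p  8  7  6  6  6  6  6  6  5  4  4
The bottom-right entry gives D[8][10] = 4, so no sequence of fewer than 4 edits works. Backtracking through the table gives one optimal edit sequence (4 edits):
  idxrrmsp → irdxrrmsp (ins r @2)
  irdxrrmsp → irzxrrmsp (sub d→z @3)
  irzxrrmsp → irzxrxrmsp (ins x @6)
  irzxrxrmsp → irzxrxrmsa (sub p→a @10)
Edit distance = 4.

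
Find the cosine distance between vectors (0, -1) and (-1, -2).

With u = (0, -1), v = (-1, -2):
u·v = 0·(-1) + (-1)·(-2) = 0 + 2 = 2.
|u| = √(0² + (-1)²) = √1, |v| = √((-1)² + (-2)²) = √5, so |u||v| = √(1·5) = √5.
cos θ = (u·v)/(|u||v|) = 2/√5 ≈ 0.8944
Cosine distance = 1 - cos θ ≈ 1 - 0.8944 = 0.1056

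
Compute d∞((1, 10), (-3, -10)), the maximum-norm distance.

max(|x_i - y_i|) = max(|1 - (-3)|, |10 - (-10)|) = max(4, 20) = 20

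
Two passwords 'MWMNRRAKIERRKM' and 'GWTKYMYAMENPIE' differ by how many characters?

Differing positions: 1, 3, 4, 5, 6, 7, 8, 9, 11, 12, 13, 14. Hamming distance = 12.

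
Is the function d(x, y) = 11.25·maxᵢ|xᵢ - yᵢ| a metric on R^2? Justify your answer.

Yes. The L∞ (Chebyshev) norm induces a metric on R^2, and multiplying a metric by a positive constant 11.25 > 0 preserves all four axioms: non-negativity (11.25·||x-y|| ≥ 0), identity (11.25·||x-y|| = 0 ⟺ ||x-y|| = 0 ⟺ x = y), symmetry (||x-y|| = ||y-x||), and the triangle inequality (11.25·||x-z|| ≤ 11.25·||x-y|| + 11.25·||y-z||). So d is a metric.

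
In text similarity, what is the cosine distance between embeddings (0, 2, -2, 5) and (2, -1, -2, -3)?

With u = (0, 2, -2, 5), v = (2, -1, -2, -3):
u·v = 0·2 + 2·(-1) + (-2)·(-2) + 5·(-3) = 0 + (-2) + 4 + (-15) = -13.
|u| = √(0² + 2² + (-2)² + 5²) = √33, |v| = √(2² + (-1)² + (-2)² + (-3)²) = √18, so |u||v| = √(33·18) = √594.
cos θ = (u·v)/(|u||v|) = -13/√594 ≈ -0.5334
Cosine distance = 1 - cos θ ≈ 1 - (-0.5334) = 1.5334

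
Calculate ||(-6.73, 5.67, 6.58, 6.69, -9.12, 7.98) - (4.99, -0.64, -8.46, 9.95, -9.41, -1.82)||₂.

√(Σ(x_i - y_i)²) = √((-6.73 - 4.99)² + (5.67 - (-0.64))² + (6.58 - (-8.46))² + (6.69 - 9.95)² + (-9.12 - (-9.41))² + (7.98 - (-1.82))²)
= √((-11.72)² + 6.31² + 15.04² + (-3.26)² + 0.29² + 9.8²) = √(137.3584 + 39.8161 + 226.2016 + 10.6276 + 0.0841 + 96.04) = √510.1278 ≈ 22.586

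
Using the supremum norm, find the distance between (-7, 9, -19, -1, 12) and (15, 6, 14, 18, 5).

max(|x_i - y_i|) = max(|-7 - 15|, |9 - 6|, |-19 - 14|, |-1 - 18|, |12 - 5|) = max(22, 3, 33, 19, 7) = 33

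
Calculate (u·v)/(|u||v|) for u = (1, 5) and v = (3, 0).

With u = (1, 5), v = (3, 0):
u·v = 1·3 + 5·0 = 3 + 0 = 3.
|u| = √(1² + 5²) = √26, |v| = √(3² + 0²) = √9, so |u||v| = √(26·9) = √234.
cos θ = (u·v)/(|u||v|) = 3/√234 ≈ 0.1961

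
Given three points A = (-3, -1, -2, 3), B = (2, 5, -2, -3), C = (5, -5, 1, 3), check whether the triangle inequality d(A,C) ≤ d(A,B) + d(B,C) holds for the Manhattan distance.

d(A,B) = 5 + 6 + 0 + 6 = 17, d(B,C) = 3 + 10 + 3 + 6 = 22, d(A,C) = 8 + 4 + 3 + 0 = 15.
d(A,C) = 15 ≤ 17 + 22 = 39. Triangle inequality is satisfied.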